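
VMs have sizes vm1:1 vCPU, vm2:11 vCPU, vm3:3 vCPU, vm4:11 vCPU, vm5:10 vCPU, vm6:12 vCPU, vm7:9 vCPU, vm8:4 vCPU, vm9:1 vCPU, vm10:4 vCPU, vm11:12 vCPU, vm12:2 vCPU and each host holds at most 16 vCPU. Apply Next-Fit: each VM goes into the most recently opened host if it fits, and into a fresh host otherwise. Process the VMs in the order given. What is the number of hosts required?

7 hosts

host 1: place vm1 (1 vCPU), 15 vCPU left
host 1: place vm2 (11 vCPU), 4 vCPU left
host 1: place vm3 (3 vCPU), 1 vCPU left
host 2: place vm4 (11 vCPU), 5 vCPU left
host 3: place vm5 (10 vCPU), 6 vCPU left
host 4: place vm6 (12 vCPU), 4 vCPU left
host 5: place vm7 (9 vCPU), 7 vCPU left
host 5: place vm8 (4 vCPU), 3 vCPU left
host 5: place vm9 (1 vCPU), 2 vCPU left
host 6: place vm10 (4 vCPU), 12 vCPU left
host 6: place vm11 (12 vCPU), 0 vCPU left
host 7: place vm12 (2 vCPU), 14 vCPU left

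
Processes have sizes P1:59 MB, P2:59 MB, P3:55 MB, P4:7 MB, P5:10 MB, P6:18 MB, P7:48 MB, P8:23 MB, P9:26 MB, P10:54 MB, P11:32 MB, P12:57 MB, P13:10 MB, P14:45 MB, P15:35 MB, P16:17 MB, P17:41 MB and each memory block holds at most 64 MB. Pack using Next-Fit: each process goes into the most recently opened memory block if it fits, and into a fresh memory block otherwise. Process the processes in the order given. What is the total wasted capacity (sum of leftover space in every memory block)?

P1 (59 MB) → memory block 1 (remaining 5 MB)
P2 (59 MB) → memory block 2 (remaining 5 MB)
P3 (55 MB) → memory block 3 (remaining 9 MB)
P4 (7 MB) → memory block 3 (remaining 2 MB)
P5 (10 MB) → memory block 4 (remaining 54 MB)
P6 (18 MB) → memory block 4 (remaining 36 MB)
P7 (48 MB) → memory block 5 (remaining 16 MB)
P8 (23 MB) → memory block 6 (remaining 41 MB)
P9 (26 MB) → memory block 6 (remaining 15 MB)
P10 (54 MB) → memory block 7 (remaining 10 MB)
P11 (32 MB) → memory block 8 (remaining 32 MB)
P12 (57 MB) → memory block 9 (remaining 7 MB)
P13 (10 MB) → memory block 10 (remaining 54 MB)
P14 (45 MB) → memory block 10 (remaining 9 MB)
P15 (35 MB) → memory block 11 (remaining 29 MB)
P16 (17 MB) → memory block 11 (remaining 12 MB)
P17 (41 MB) → memory block 12 (remaining 23 MB)
12 memory blocks × 64 MB = 768 MB; used 596 MB; unused 172 MB.

172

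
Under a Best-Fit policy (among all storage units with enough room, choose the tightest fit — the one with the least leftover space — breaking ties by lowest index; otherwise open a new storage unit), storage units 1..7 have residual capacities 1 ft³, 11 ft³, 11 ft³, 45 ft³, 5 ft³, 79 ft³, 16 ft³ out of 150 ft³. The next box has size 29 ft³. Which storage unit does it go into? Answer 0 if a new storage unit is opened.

Storage units with room: storage unit 4 (45 ft³), storage unit 6 (79 ft³).
Tightest fit is storage unit 4 with 45 ft³ free.

4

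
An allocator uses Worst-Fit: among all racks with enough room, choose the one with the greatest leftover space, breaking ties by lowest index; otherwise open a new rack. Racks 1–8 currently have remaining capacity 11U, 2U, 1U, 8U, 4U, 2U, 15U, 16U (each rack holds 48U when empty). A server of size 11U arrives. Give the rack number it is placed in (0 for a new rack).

8

Racks with room: rack 1 (11U), rack 7 (15U), rack 8 (16U).
Most room is rack 8 with 16U free.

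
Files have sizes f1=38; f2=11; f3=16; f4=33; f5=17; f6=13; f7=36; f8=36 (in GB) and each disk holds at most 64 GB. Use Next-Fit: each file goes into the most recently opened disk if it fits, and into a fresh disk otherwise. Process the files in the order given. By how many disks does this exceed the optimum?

Next-Fit: [38,11] [16,33] [17,13] [36] [36] → 5 disks.
Total size 200 GB; any packing needs at least ⌈200/64⌉ = 4 disks.
An optimal packing achieves that bound: [38,17] [36,16,11] [36,13] [33] → 4 disks.
Excess: 5 − 4 = 1.

1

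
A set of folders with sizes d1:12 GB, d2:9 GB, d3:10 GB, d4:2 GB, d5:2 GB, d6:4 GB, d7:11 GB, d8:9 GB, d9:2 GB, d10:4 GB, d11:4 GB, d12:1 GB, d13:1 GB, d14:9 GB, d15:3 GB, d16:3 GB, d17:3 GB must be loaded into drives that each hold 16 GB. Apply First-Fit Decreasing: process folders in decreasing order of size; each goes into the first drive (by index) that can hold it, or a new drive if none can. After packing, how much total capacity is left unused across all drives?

7

Sorted descending: 12, 11, 10, 9, 9, 9, 4, 4, 4, 3, 3, 3, 2, 2, 2, 1, 1.
Put 12 GB in drive 1; 4 GB remain.
Put 11 GB in drive 2; 5 GB remain.
Put 10 GB in drive 3; 6 GB remain.
Put 9 GB in drive 4; 7 GB remain.
Put 9 GB in drive 5; 7 GB remain.
Put 9 GB in drive 6; 7 GB remain.
Put 4 GB in drive 1; 0 GB remain.
Put 4 GB in drive 2; 1 GB remain.
Put 4 GB in drive 3; 2 GB remain.
Put 3 GB in drive 4; 4 GB remain.
Put 3 GB in drive 4; 1 GB remain.
Put 3 GB in drive 5; 4 GB remain.
Put 2 GB in drive 3; 0 GB remain.
Put 2 GB in drive 5; 2 GB remain.
Put 2 GB in drive 5; 0 GB remain.
Put 1 GB in drive 2; 0 GB remain.
Put 1 GB in drive 4; 0 GB remain.
6 drives × 16 GB = 96 GB; used 89 GB; unused 7 GB.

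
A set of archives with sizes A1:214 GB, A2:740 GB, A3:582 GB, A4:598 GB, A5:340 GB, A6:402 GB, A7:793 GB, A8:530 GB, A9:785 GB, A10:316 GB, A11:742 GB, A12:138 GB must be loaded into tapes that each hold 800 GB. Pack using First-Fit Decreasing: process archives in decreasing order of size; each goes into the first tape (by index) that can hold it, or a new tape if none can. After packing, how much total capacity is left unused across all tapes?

1020

Sorted descending: 793, 785, 742, 740, 598, 582, 530, 402, 340, 316, 214, 138.
Put 793 GB in tape 1; 7 GB remain.
Put 785 GB in tape 2; 15 GB remain.
Put 742 GB in tape 3; 58 GB remain.
Put 740 GB in tape 4; 60 GB remain.
Put 598 GB in tape 5; 202 GB remain.
Put 582 GB in tape 6; 218 GB remain.
Put 530 GB in tape 7; 270 GB remain.
Put 402 GB in tape 8; 398 GB remain.
Put 340 GB in tape 8; 58 GB remain.
Put 316 GB in tape 9; 484 GB remain.
Put 214 GB in tape 6; 4 GB remain.
Put 138 GB in tape 5; 64 GB remain.
9 tapes × 800 GB = 7200 GB; used 6180 GB; unused 1020 GB.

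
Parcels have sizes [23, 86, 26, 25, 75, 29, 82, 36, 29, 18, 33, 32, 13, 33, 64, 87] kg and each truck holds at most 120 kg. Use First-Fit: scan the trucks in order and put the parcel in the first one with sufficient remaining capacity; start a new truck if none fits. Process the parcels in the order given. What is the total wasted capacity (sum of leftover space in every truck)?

Put 23 kg in truck 1; 97 kg remain.
Put 86 kg in truck 1; 11 kg remain.
Put 26 kg in truck 2; 94 kg remain.
Put 25 kg in truck 2; 69 kg remain.
Put 75 kg in truck 3; 45 kg remain.
Put 29 kg in truck 2; 40 kg remain.
Put 82 kg in truck 4; 38 kg remain.
Put 36 kg in truck 2; 4 kg remain.
Put 29 kg in truck 3; 16 kg remain.
Put 18 kg in truck 4; 20 kg remain.
Put 33 kg in truck 5; 87 kg remain.
Put 32 kg in truck 5; 55 kg remain.
Put 13 kg in truck 3; 3 kg remain.
Put 33 kg in truck 5; 22 kg remain.
Put 64 kg in truck 6; 56 kg remain.
Put 87 kg in truck 7; 33 kg remain.
7 trucks × 120 kg = 840 kg; used 691 kg; unused 149 kg.

149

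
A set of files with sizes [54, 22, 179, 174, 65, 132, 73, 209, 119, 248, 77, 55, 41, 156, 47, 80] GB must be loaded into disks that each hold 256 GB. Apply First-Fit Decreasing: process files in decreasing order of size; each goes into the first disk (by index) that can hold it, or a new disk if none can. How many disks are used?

Sorted descending: 248, 209, 179, 174, 156, 132, 119, 80, 77, 73, 65, 55, 54, 47, 41, 22.
disk 1: place 248 GB, 8 GB left
disk 2: place 209 GB, 47 GB left
disk 3: place 179 GB, 77 GB left
disk 4: place 174 GB, 82 GB left
disk 5: place 156 GB, 100 GB left
disk 6: place 132 GB, 124 GB left
disk 6: place 119 GB, 5 GB left
disk 4: place 80 GB, 2 GB left
disk 3: place 77 GB, 0 GB left
disk 5: place 73 GB, 27 GB left
disk 7: place 65 GB, 191 GB left
disk 7: place 55 GB, 136 GB left
disk 7: place 54 GB, 82 GB left
disk 2: place 47 GB, 0 GB left
disk 7: place 41 GB, 41 GB left
disk 5: place 22 GB, 5 GB left
Final disks: [248] [209,47] [179,77] [174,80] [156,73,22] [132,119] [65,55,54,41].

7 disks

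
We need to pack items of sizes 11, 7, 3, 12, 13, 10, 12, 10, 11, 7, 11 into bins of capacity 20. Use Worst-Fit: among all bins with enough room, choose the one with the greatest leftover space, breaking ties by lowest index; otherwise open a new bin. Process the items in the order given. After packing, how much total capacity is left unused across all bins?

11 → bin 1 (remaining 9)
7 → bin 1 (remaining 2)
3 → bin 2 (remaining 17)
12 → bin 2 (remaining 5)
13 → bin 3 (remaining 7)
10 → bin 4 (remaining 10)
12 → bin 5 (remaining 8)
10 → bin 4 (remaining 0)
11 → bin 6 (remaining 9)
7 → bin 6 (remaining 2)
11 → bin 7 (remaining 9)
7 bins × 20 = 140; used 107; unused 33.

33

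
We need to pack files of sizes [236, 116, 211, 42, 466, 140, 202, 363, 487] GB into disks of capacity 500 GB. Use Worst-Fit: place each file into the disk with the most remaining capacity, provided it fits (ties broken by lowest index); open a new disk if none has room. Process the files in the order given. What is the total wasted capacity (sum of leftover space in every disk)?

Put 236 GB in disk 1; 264 GB remain.
Put 116 GB in disk 1; 148 GB remain.
Put 211 GB in disk 2; 289 GB remain.
Put 42 GB in disk 2; 247 GB remain.
Put 466 GB in disk 3; 34 GB remain.
Put 140 GB in disk 2; 107 GB remain.
Put 202 GB in disk 4; 298 GB remain.
Put 363 GB in disk 5; 137 GB remain.
Put 487 GB in disk 6; 13 GB remain.
6 disks × 500 GB = 3000 GB; used 2263 GB; unused 737 GB.

737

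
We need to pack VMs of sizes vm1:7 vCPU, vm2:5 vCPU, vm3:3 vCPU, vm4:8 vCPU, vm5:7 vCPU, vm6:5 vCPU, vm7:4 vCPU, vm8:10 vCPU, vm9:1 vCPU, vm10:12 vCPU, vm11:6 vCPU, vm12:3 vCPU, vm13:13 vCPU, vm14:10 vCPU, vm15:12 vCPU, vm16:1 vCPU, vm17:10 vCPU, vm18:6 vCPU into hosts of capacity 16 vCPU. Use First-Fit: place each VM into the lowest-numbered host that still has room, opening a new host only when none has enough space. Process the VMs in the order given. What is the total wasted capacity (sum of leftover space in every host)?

host 1: place vm1 (7 vCPU), 9 vCPU left
host 1: place vm2 (5 vCPU), 4 vCPU left
host 1: place vm3 (3 vCPU), 1 vCPU left
host 2: place vm4 (8 vCPU), 8 vCPU left
host 2: place vm5 (7 vCPU), 1 vCPU left
host 3: place vm6 (5 vCPU), 11 vCPU left
host 3: place vm7 (4 vCPU), 7 vCPU left
host 4: place vm8 (10 vCPU), 6 vCPU left
host 1: place vm9 (1 vCPU), 0 vCPU left
host 5: place vm10 (12 vCPU), 4 vCPU left
host 3: place vm11 (6 vCPU), 1 vCPU left
host 4: place vm12 (3 vCPU), 3 vCPU left
host 6: place vm13 (13 vCPU), 3 vCPU left
host 7: place vm14 (10 vCPU), 6 vCPU left
host 8: place vm15 (12 vCPU), 4 vCPU left
host 2: place vm16 (1 vCPU), 0 vCPU left
host 9: place vm17 (10 vCPU), 6 vCPU left
host 7: place vm18 (6 vCPU), 0 vCPU left
9 hosts × 16 vCPU = 144 vCPU; used 123 vCPU; unused 21 vCPU.

21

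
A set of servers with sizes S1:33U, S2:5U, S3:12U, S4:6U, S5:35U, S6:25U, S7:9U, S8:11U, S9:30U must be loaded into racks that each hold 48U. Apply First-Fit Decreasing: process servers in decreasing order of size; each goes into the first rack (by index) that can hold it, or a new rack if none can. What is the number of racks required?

4

Sorted descending: 35, 33, 30, 25, 12, 11, 9, 6, 5.
35U → rack 1 (remaining 13U)
33U → rack 2 (remaining 15U)
30U → rack 3 (remaining 18U)
25U → rack 4 (remaining 23U)
12U → rack 1 (remaining 1U)
11U → rack 2 (remaining 4U)
9U → rack 3 (remaining 9U)
6U → rack 3 (remaining 3U)
5U → rack 4 (remaining 18U)
Final racks: [35,12] [33,11] [30,9,6] [25,5].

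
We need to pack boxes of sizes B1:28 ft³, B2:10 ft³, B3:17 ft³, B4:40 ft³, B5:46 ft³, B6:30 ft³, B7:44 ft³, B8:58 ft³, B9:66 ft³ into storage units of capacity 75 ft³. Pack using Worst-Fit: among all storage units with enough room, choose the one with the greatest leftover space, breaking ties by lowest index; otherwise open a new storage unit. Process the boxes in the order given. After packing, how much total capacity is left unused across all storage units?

111

B1 (28 ft³) → storage unit 1 (remaining 47 ft³)
B2 (10 ft³) → storage unit 1 (remaining 37 ft³)
B3 (17 ft³) → storage unit 1 (remaining 20 ft³)
B4 (40 ft³) → storage unit 2 (remaining 35 ft³)
B5 (46 ft³) → storage unit 3 (remaining 29 ft³)
B6 (30 ft³) → storage unit 2 (remaining 5 ft³)
B7 (44 ft³) → storage unit 4 (remaining 31 ft³)
B8 (58 ft³) → storage unit 5 (remaining 17 ft³)
B9 (66 ft³) → storage unit 6 (remaining 9 ft³)
6 storage units × 75 ft³ = 450 ft³; used 339 ft³; unused 111 ft³.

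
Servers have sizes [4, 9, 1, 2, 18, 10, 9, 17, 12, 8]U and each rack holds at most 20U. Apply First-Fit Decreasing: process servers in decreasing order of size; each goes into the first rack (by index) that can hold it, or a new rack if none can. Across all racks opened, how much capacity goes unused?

10

Sorted descending: 18, 17, 12, 10, 9, 9, 8, 4, 2, 1.
18U → rack 1 (remaining 2U)
17U → rack 2 (remaining 3U)
12U → rack 3 (remaining 8U)
10U → rack 4 (remaining 10U)
9U → rack 4 (remaining 1U)
9U → rack 5 (remaining 11U)
8U → rack 3 (remaining 0U)
4U → rack 5 (remaining 7U)
2U → rack 1 (remaining 0U)
1U → rack 2 (remaining 2U)
5 racks × 20U = 100U; used 90U; unused 10U.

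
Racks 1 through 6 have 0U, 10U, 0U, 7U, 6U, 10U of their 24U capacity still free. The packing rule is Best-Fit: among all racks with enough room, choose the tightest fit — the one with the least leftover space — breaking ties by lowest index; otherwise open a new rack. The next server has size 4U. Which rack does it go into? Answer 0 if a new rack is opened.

5

Racks with room: rack 2 (10U), rack 4 (7U), rack 5 (6U), rack 6 (10U).
Tightest fit is rack 5 with 6U free.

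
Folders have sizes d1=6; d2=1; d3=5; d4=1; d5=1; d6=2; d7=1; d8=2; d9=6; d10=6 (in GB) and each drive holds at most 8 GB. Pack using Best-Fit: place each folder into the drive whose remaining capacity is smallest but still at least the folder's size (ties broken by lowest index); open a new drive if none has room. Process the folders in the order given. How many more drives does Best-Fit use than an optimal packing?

1

Best-Fit: [6,1,1] [5,1,2] [1,2] [6] [6] → 5 drives.
Total size 31 GB; any packing needs at least ⌈31/8⌉ = 4 drives.
An optimal packing achieves that bound: [6,2] [6,2] [6,1,1] [5,1,1] → 4 drives.
Excess: 5 − 4 = 1.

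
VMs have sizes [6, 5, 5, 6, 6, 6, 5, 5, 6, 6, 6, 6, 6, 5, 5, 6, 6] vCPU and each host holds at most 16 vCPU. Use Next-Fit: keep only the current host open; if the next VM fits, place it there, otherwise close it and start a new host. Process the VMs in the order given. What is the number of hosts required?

7 hosts

host 1: place 6 vCPU, 10 vCPU left
host 1: place 5 vCPU, 5 vCPU left
host 1: place 5 vCPU, 0 vCPU left
host 2: place 6 vCPU, 10 vCPU left
host 2: place 6 vCPU, 4 vCPU left
host 3: place 6 vCPU, 10 vCPU left
host 3: place 5 vCPU, 5 vCPU left
host 3: place 5 vCPU, 0 vCPU left
host 4: place 6 vCPU, 10 vCPU left
host 4: place 6 vCPU, 4 vCPU left
host 5: place 6 vCPU, 10 vCPU left
host 5: place 6 vCPU, 4 vCPU left
host 6: place 6 vCPU, 10 vCPU left
host 6: place 5 vCPU, 5 vCPU left
host 6: place 5 vCPU, 0 vCPU left
host 7: place 6 vCPU, 10 vCPU left
host 7: place 6 vCPU, 4 vCPU left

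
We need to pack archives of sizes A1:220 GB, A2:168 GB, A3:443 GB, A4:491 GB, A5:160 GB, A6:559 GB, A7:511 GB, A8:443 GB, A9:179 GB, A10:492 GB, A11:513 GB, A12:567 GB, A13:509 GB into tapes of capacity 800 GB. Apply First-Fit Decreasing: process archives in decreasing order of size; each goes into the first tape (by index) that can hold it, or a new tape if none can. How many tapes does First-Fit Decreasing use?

Sorted descending: 567, 559, 513, 511, 509, 492, 491, 443, 443, 220, 179, 168, 160.
tape 1: place 567 GB, 233 GB left
tape 2: place 559 GB, 241 GB left
tape 3: place 513 GB, 287 GB left
tape 4: place 511 GB, 289 GB left
tape 5: place 509 GB, 291 GB left
tape 6: place 492 GB, 308 GB left
tape 7: place 491 GB, 309 GB left
tape 8: place 443 GB, 357 GB left
tape 9: place 443 GB, 357 GB left
tape 1: place 220 GB, 13 GB left
tape 2: place 179 GB, 62 GB left
tape 3: place 168 GB, 119 GB left
tape 4: place 160 GB, 129 GB left

9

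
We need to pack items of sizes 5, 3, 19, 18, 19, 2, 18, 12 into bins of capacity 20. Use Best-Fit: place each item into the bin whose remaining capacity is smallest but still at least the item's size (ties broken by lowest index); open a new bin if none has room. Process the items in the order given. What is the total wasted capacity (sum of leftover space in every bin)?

Put 5 in bin 1; 15 remain.
Put 3 in bin 1; 12 remain.
Put 19 in bin 2; 1 remain.
Put 18 in bin 3; 2 remain.
Put 19 in bin 4; 1 remain.
Put 2 in bin 3; 0 remain.
Put 18 in bin 5; 2 remain.
Put 12 in bin 1; 0 remain.
5 bins × 20 = 100; used 96; unused 4.

4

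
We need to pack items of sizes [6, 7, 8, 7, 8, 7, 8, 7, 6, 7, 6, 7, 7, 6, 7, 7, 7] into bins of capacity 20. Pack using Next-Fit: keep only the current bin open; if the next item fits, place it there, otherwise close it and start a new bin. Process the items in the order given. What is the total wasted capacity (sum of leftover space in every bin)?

42

Put 6 in bin 1; 14 remain.
Put 7 in bin 1; 7 remain.
Put 8 in bin 2; 12 remain.
Put 7 in bin 2; 5 remain.
Put 8 in bin 3; 12 remain.
Put 7 in bin 3; 5 remain.
Put 8 in bin 4; 12 remain.
Put 7 in bin 4; 5 remain.
Put 6 in bin 5; 14 remain.
Put 7 in bin 5; 7 remain.
Put 6 in bin 5; 1 remain.
Put 7 in bin 6; 13 remain.
Put 7 in bin 6; 6 remain.
Put 6 in bin 6; 0 remain.
Put 7 in bin 7; 13 remain.
Put 7 in bin 7; 6 remain.
Put 7 in bin 8; 13 remain.
8 bins × 20 = 160; used 118; unused 42.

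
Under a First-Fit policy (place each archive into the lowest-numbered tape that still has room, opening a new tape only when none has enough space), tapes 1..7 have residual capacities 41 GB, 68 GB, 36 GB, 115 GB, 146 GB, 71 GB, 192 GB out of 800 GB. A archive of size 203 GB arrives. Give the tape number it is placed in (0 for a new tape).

0

No tape has ≥ 203 GB free, so a new tape is opened.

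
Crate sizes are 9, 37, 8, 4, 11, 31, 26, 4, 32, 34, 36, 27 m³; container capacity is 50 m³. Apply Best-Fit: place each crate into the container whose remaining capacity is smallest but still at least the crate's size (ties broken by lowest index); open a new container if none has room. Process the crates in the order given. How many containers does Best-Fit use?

7

Put 9 m³ in container 1; 41 m³ remain.
Put 37 m³ in container 1; 4 m³ remain.
Put 8 m³ in container 2; 42 m³ remain.
Put 4 m³ in container 1; 0 m³ remain.
Put 11 m³ in container 2; 31 m³ remain.
Put 31 m³ in container 2; 0 m³ remain.
Put 26 m³ in container 3; 24 m³ remain.
Put 4 m³ in container 3; 20 m³ remain.
Put 32 m³ in container 4; 18 m³ remain.
Put 34 m³ in container 5; 16 m³ remain.
Put 36 m³ in container 6; 14 m³ remain.
Put 27 m³ in container 7; 23 m³ remain.
Final containers: [9,37,4] [8,11,31] [26,4] [32] [34] [36] [27].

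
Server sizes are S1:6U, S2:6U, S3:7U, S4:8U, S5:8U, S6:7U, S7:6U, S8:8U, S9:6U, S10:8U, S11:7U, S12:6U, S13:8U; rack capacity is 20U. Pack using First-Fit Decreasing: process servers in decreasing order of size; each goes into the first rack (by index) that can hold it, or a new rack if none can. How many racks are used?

Sorted descending: 8, 8, 8, 8, 8, 7, 7, 7, 6, 6, 6, 6, 6.
8U → rack 1 (remaining 12U)
8U → rack 1 (remaining 4U)
8U → rack 2 (remaining 12U)
8U → rack 2 (remaining 4U)
8U → rack 3 (remaining 12U)
7U → rack 3 (remaining 5U)
7U → rack 4 (remaining 13U)
7U → rack 4 (remaining 6U)
6U → rack 4 (remaining 0U)
6U → rack 5 (remaining 14U)
6U → rack 5 (remaining 8U)
6U → rack 5 (remaining 2U)
6U → rack 6 (remaining 14U)
Final racks: [8,8] [8,8] [8,7] [7,7,6] [6,6,6] [6].

6 racks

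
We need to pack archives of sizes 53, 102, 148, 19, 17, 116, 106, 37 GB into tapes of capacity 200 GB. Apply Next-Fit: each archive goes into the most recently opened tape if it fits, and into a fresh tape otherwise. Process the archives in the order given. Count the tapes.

Put 53 GB in tape 1; 147 GB remain.
Put 102 GB in tape 1; 45 GB remain.
Put 148 GB in tape 2; 52 GB remain.
Put 19 GB in tape 2; 33 GB remain.
Put 17 GB in tape 2; 16 GB remain.
Put 116 GB in tape 3; 84 GB remain.
Put 106 GB in tape 4; 94 GB remain.
Put 37 GB in tape 4; 57 GB remain.

4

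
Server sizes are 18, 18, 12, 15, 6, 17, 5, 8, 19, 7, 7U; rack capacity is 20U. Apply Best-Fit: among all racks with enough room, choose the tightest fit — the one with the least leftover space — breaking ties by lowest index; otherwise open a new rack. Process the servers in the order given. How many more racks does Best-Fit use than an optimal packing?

1

Best-Fit: [18] [18] [12,6] [15,5] [17] [8,7] [19] [7] → 8 racks.
Total size 132U; any packing needs at least ⌈132/20⌉ = 7 racks.
An optimal packing achieves that bound: [19] [18] [18] [17] [15,5] [12,8] [7,7,6] → 7 racks.
Excess: 8 − 7 = 1.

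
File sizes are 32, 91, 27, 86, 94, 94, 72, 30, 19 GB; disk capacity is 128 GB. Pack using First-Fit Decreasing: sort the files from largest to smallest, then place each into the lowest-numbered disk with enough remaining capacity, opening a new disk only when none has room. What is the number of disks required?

Sorted descending: 94, 94, 91, 86, 72, 32, 30, 27, 19.
disk 1: place 94 GB, 34 GB left
disk 2: place 94 GB, 34 GB left
disk 3: place 91 GB, 37 GB left
disk 4: place 86 GB, 42 GB left
disk 5: place 72 GB, 56 GB left
disk 1: place 32 GB, 2 GB left
disk 2: place 30 GB, 4 GB left
disk 3: place 27 GB, 10 GB left
disk 4: place 19 GB, 23 GB left

5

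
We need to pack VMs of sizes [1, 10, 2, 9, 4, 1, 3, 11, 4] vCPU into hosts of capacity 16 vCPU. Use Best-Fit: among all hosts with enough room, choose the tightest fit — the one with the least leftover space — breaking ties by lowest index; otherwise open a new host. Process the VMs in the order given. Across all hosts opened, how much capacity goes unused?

Put 1 vCPU in host 1; 15 vCPU remain.
Put 10 vCPU in host 1; 5 vCPU remain.
Put 2 vCPU in host 1; 3 vCPU remain.
Put 9 vCPU in host 2; 7 vCPU remain.
Put 4 vCPU in host 2; 3 vCPU remain.
Put 1 vCPU in host 1; 2 vCPU remain.
Put 3 vCPU in host 2; 0 vCPU remain.
Put 11 vCPU in host 3; 5 vCPU remain.
Put 4 vCPU in host 3; 1 vCPU remain.
3 hosts × 16 vCPU = 48 vCPU; used 45 vCPU; unused 3 vCPU.

3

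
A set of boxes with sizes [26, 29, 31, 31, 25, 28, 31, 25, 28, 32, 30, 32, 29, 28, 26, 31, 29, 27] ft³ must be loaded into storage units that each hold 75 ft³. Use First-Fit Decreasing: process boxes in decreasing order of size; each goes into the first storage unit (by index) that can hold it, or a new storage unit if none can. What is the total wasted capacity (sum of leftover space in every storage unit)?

Sorted descending: 32, 32, 31, 31, 31, 31, 30, 29, 29, 29, 28, 28, 28, 27, 26, 26, 25, 25.
Put 32 ft³ in storage unit 1; 43 ft³ remain.
Put 32 ft³ in storage unit 1; 11 ft³ remain.
Put 31 ft³ in storage unit 2; 44 ft³ remain.
Put 31 ft³ in storage unit 2; 13 ft³ remain.
Put 31 ft³ in storage unit 3; 44 ft³ remain.
Put 31 ft³ in storage unit 3; 13 ft³ remain.
Put 30 ft³ in storage unit 4; 45 ft³ remain.
Put 29 ft³ in storage unit 4; 16 ft³ remain.
Put 29 ft³ in storage unit 5; 46 ft³ remain.
Put 29 ft³ in storage unit 5; 17 ft³ remain.
Put 28 ft³ in storage unit 6; 47 ft³ remain.
Put 28 ft³ in storage unit 6; 19 ft³ remain.
Put 28 ft³ in storage unit 7; 47 ft³ remain.
Put 27 ft³ in storage unit 7; 20 ft³ remain.
Put 26 ft³ in storage unit 8; 49 ft³ remain.
Put 26 ft³ in storage unit 8; 23 ft³ remain.
Put 25 ft³ in storage unit 9; 50 ft³ remain.
Put 25 ft³ in storage unit 9; 25 ft³ remain.
9 storage units × 75 ft³ = 675 ft³; used 518 ft³; unused 157 ft³.

157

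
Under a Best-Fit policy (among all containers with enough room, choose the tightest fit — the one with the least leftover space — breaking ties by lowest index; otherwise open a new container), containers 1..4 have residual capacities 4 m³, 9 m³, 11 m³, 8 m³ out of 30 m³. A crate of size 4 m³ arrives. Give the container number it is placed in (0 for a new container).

1

Containers with room: container 1 (4 m³), container 2 (9 m³), container 3 (11 m³), container 4 (8 m³).
Tightest fit is container 1 with 4 m³ free.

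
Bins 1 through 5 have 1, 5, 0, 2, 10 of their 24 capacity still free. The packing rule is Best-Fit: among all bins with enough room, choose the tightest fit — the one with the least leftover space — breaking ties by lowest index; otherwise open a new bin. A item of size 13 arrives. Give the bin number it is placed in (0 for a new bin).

0

No bin has ≥ 13 free, so a new bin is opened.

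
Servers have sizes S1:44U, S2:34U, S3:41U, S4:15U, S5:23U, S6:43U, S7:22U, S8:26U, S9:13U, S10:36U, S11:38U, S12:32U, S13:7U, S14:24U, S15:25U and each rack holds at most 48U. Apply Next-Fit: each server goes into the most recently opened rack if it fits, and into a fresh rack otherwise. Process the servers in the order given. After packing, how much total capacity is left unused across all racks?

S1 (44U) → rack 1 (remaining 4U)
S2 (34U) → rack 2 (remaining 14U)
S3 (41U) → rack 3 (remaining 7U)
S4 (15U) → rack 4 (remaining 33U)
S5 (23U) → rack 4 (remaining 10U)
S6 (43U) → rack 5 (remaining 5U)
S7 (22U) → rack 6 (remaining 26U)
S8 (26U) → rack 6 (remaining 0U)
S9 (13U) → rack 7 (remaining 35U)
S10 (36U) → rack 8 (remaining 12U)
S11 (38U) → rack 9 (remaining 10U)
S12 (32U) → rack 10 (remaining 16U)
S13 (7U) → rack 10 (remaining 9U)
S14 (24U) → rack 11 (remaining 24U)
S15 (25U) → rack 12 (remaining 23U)
12 racks × 48U = 576U; used 423U; unused 153U.

153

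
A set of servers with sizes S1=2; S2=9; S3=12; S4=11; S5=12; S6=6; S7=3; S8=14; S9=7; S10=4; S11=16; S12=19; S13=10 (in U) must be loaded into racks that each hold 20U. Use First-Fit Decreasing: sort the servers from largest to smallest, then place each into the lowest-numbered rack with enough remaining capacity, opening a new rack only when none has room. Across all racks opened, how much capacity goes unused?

15

Sorted descending: 19, 16, 14, 12, 12, 11, 10, 9, 7, 6, 4, 3, 2.
19U → rack 1 (remaining 1U)
16U → rack 2 (remaining 4U)
14U → rack 3 (remaining 6U)
12U → rack 4 (remaining 8U)
12U → rack 5 (remaining 8U)
11U → rack 6 (remaining 9U)
10U → rack 7 (remaining 10U)
9U → rack 6 (remaining 0U)
7U → rack 4 (remaining 1U)
6U → rack 3 (remaining 0U)
4U → rack 2 (remaining 0U)
3U → rack 5 (remaining 5U)
2U → rack 5 (remaining 3U)
7 racks × 20U = 140U; used 125U; unused 15U.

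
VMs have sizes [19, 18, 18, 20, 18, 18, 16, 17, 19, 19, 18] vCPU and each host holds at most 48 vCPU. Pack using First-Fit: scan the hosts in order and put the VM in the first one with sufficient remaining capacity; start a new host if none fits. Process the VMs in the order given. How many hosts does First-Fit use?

19 vCPU → host 1 (remaining 29 vCPU)
18 vCPU → host 1 (remaining 11 vCPU)
18 vCPU → host 2 (remaining 30 vCPU)
20 vCPU → host 2 (remaining 10 vCPU)
18 vCPU → host 3 (remaining 30 vCPU)
18 vCPU → host 3 (remaining 12 vCPU)
16 vCPU → host 4 (remaining 32 vCPU)
17 vCPU → host 4 (remaining 15 vCPU)
19 vCPU → host 5 (remaining 29 vCPU)
19 vCPU → host 5 (remaining 10 vCPU)
18 vCPU → host 6 (remaining 30 vCPU)
Final hosts: [19,18] [18,20] [18,18] [16,17] [19,19] [18].

6 hosts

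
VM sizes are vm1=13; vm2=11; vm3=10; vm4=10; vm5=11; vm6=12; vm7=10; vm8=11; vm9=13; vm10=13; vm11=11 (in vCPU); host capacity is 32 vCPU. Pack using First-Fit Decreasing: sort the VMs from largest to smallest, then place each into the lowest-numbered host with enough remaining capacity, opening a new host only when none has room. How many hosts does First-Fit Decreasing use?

Sorted descending: 13, 13, 13, 12, 11, 11, 11, 11, 10, 10, 10.
host 1: place 13 vCPU, 19 vCPU left
host 1: place 13 vCPU, 6 vCPU left
host 2: place 13 vCPU, 19 vCPU left
host 2: place 12 vCPU, 7 vCPU left
host 3: place 11 vCPU, 21 vCPU left
host 3: place 11 vCPU, 10 vCPU left
host 4: place 11 vCPU, 21 vCPU left
host 4: place 11 vCPU, 10 vCPU left
host 3: place 10 vCPU, 0 vCPU left
host 4: place 10 vCPU, 0 vCPU left
host 5: place 10 vCPU, 22 vCPU left

5 hosts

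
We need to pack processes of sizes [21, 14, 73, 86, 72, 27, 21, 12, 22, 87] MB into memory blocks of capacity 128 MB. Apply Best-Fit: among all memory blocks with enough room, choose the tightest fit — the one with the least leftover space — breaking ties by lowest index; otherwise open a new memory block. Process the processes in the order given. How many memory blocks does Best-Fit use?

Put 21 MB in memory block 1; 107 MB remain.
Put 14 MB in memory block 1; 93 MB remain.
Put 73 MB in memory block 1; 20 MB remain.
Put 86 MB in memory block 2; 42 MB remain.
Put 72 MB in memory block 3; 56 MB remain.
Put 27 MB in memory block 2; 15 MB remain.
Put 21 MB in memory block 3; 35 MB remain.
Put 12 MB in memory block 2; 3 MB remain.
Put 22 MB in memory block 3; 13 MB remain.
Put 87 MB in memory block 4; 41 MB remain.
Final memory blocks: [21,14,73] [86,27,12] [72,21,22] [87].

4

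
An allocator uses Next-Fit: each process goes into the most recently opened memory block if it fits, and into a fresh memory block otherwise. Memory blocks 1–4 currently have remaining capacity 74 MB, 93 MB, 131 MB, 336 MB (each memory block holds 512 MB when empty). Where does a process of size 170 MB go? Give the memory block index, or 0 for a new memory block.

4

Next-Fit only looks at memory block 4, which has 336 MB free.
170 MB fits there.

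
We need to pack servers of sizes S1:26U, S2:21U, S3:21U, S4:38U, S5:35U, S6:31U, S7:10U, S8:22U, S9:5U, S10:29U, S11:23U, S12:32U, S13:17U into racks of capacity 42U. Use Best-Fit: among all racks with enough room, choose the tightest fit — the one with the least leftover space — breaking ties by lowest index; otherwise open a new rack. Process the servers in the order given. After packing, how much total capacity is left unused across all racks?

S1 (26U) → rack 1 (remaining 16U)
S2 (21U) → rack 2 (remaining 21U)
S3 (21U) → rack 2 (remaining 0U)
S4 (38U) → rack 3 (remaining 4U)
S5 (35U) → rack 4 (remaining 7U)
S6 (31U) → rack 5 (remaining 11U)
S7 (10U) → rack 5 (remaining 1U)
S8 (22U) → rack 6 (remaining 20U)
S9 (5U) → rack 4 (remaining 2U)
S10 (29U) → rack 7 (remaining 13U)
S11 (23U) → rack 8 (remaining 19U)
S12 (32U) → rack 9 (remaining 10U)
S13 (17U) → rack 8 (remaining 2U)
9 racks × 42U = 378U; used 310U; unused 68U.

68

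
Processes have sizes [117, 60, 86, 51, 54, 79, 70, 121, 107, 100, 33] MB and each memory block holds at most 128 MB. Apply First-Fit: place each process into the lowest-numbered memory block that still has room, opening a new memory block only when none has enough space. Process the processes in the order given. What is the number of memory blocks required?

memory block 1: place 117 MB, 11 MB left
memory block 2: place 60 MB, 68 MB left
memory block 3: place 86 MB, 42 MB left
memory block 2: place 51 MB, 17 MB left
memory block 4: place 54 MB, 74 MB left
memory block 5: place 79 MB, 49 MB left
memory block 4: place 70 MB, 4 MB left
memory block 6: place 121 MB, 7 MB left
memory block 7: place 107 MB, 21 MB left
memory block 8: place 100 MB, 28 MB left
memory block 3: place 33 MB, 9 MB left
Final memory blocks: [117] [60,51] [86,33] [54,70] [79] [121] [107] [100].

8 memory blocks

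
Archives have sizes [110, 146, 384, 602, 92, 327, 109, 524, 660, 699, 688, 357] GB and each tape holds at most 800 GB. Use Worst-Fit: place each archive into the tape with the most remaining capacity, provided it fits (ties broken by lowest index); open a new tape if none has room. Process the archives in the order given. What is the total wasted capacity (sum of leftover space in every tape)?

110 GB → tape 1 (remaining 690 GB)
146 GB → tape 1 (remaining 544 GB)
384 GB → tape 1 (remaining 160 GB)
602 GB → tape 2 (remaining 198 GB)
92 GB → tape 2 (remaining 106 GB)
327 GB → tape 3 (remaining 473 GB)
109 GB → tape 3 (remaining 364 GB)
524 GB → tape 4 (remaining 276 GB)
660 GB → tape 5 (remaining 140 GB)
699 GB → tape 6 (remaining 101 GB)
688 GB → tape 7 (remaining 112 GB)
357 GB → tape 3 (remaining 7 GB)
7 tapes × 800 GB = 5600 GB; used 4698 GB; unused 902 GB.

902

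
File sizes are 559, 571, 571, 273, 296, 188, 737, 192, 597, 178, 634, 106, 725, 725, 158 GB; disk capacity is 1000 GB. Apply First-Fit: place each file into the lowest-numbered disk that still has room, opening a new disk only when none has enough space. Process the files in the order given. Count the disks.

8

Put 559 GB in disk 1; 441 GB remain.
Put 571 GB in disk 2; 429 GB remain.
Put 571 GB in disk 3; 429 GB remain.
Put 273 GB in disk 1; 168 GB remain.
Put 296 GB in disk 2; 133 GB remain.
Put 188 GB in disk 3; 241 GB remain.
Put 737 GB in disk 4; 263 GB remain.
Put 192 GB in disk 3; 49 GB remain.
Put 597 GB in disk 5; 403 GB remain.
Put 178 GB in disk 4; 85 GB remain.
Put 634 GB in disk 6; 366 GB remain.
Put 106 GB in disk 1; 62 GB remain.
Put 725 GB in disk 7; 275 GB remain.
Put 725 GB in disk 8; 275 GB remain.
Put 158 GB in disk 5; 245 GB remain.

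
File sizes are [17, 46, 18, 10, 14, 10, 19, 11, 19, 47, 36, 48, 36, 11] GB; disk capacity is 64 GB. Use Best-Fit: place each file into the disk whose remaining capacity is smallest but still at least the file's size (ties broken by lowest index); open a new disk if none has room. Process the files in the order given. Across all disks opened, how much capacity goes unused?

106

disk 1: place 17 GB, 47 GB left
disk 1: place 46 GB, 1 GB left
disk 2: place 18 GB, 46 GB left
disk 2: place 10 GB, 36 GB left
disk 2: place 14 GB, 22 GB left
disk 2: place 10 GB, 12 GB left
disk 3: place 19 GB, 45 GB left
disk 2: place 11 GB, 1 GB left
disk 3: place 19 GB, 26 GB left
disk 4: place 47 GB, 17 GB left
disk 5: place 36 GB, 28 GB left
disk 6: place 48 GB, 16 GB left
disk 7: place 36 GB, 28 GB left
disk 6: place 11 GB, 5 GB left
7 disks × 64 GB = 448 GB; used 342 GB; unused 106 GB.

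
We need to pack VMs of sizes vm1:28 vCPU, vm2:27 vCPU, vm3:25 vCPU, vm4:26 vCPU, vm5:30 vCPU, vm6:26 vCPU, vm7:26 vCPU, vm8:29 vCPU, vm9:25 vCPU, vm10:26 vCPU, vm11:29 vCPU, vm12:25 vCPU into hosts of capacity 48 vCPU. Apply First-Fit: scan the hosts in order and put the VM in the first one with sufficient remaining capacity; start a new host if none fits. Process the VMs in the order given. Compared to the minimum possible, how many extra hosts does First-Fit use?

0

First-Fit: [28] [27] [25] [26] [30] [26] [26] [29] [25] [26] [29] [25] → 12 hosts.
12 VMs exceed 24 vCPU (half the capacity), and no two of those can share a host, so at least 12 hosts are needed.
So 12 is already optimal.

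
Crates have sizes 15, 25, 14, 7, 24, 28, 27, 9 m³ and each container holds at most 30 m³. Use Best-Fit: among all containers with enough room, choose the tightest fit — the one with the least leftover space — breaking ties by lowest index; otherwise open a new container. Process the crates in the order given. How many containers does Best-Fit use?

Put 15 m³ in container 1; 15 m³ remain.
Put 25 m³ in container 2; 5 m³ remain.
Put 14 m³ in container 1; 1 m³ remain.
Put 7 m³ in container 3; 23 m³ remain.
Put 24 m³ in container 4; 6 m³ remain.
Put 28 m³ in container 5; 2 m³ remain.
Put 27 m³ in container 6; 3 m³ remain.
Put 9 m³ in container 3; 14 m³ remain.
Final containers: [15,14] [25] [7,9] [24] [28] [27].

6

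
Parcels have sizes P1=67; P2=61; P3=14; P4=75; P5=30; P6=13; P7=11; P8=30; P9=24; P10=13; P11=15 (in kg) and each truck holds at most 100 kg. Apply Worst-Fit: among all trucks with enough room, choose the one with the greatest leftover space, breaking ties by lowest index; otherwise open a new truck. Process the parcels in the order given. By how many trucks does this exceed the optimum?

0

Worst-Fit: [67,30] [61,14,13] [75,11] [30,24,13,15] → 4 trucks.
Total size 353 kg; any packing needs at least ⌈353/100⌉ = 4 trucks.
So 4 is already optimal.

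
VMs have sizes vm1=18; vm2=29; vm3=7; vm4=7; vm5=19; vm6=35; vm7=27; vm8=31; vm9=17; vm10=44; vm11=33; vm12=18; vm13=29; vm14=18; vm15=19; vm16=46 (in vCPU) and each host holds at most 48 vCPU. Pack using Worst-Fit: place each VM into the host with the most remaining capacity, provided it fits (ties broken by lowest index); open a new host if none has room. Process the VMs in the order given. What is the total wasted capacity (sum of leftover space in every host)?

83

vm1 (18 vCPU) → host 1 (remaining 30 vCPU)
vm2 (29 vCPU) → host 1 (remaining 1 vCPU)
vm3 (7 vCPU) → host 2 (remaining 41 vCPU)
vm4 (7 vCPU) → host 2 (remaining 34 vCPU)
vm5 (19 vCPU) → host 2 (remaining 15 vCPU)
vm6 (35 vCPU) → host 3 (remaining 13 vCPU)
vm7 (27 vCPU) → host 4 (remaining 21 vCPU)
vm8 (31 vCPU) → host 5 (remaining 17 vCPU)
vm9 (17 vCPU) → host 4 (remaining 4 vCPU)
vm10 (44 vCPU) → host 6 (remaining 4 vCPU)
vm11 (33 vCPU) → host 7 (remaining 15 vCPU)
vm12 (18 vCPU) → host 8 (remaining 30 vCPU)
vm13 (29 vCPU) → host 8 (remaining 1 vCPU)
vm14 (18 vCPU) → host 9 (remaining 30 vCPU)
vm15 (19 vCPU) → host 9 (remaining 11 vCPU)
vm16 (46 vCPU) → host 10 (remaining 2 vCPU)
10 hosts × 48 vCPU = 480 vCPU; used 397 vCPU; unused 83 vCPU.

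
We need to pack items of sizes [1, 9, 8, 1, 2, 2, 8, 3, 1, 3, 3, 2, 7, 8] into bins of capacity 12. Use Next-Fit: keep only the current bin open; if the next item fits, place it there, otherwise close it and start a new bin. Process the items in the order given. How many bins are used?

6 bins

bin 1: place 1, 11 left
bin 1: place 9, 2 left
bin 2: place 8, 4 left
bin 2: place 1, 3 left
bin 2: place 2, 1 left
bin 3: place 2, 10 left
bin 3: place 8, 2 left
bin 4: place 3, 9 left
bin 4: place 1, 8 left
bin 4: place 3, 5 left
bin 4: place 3, 2 left
bin 4: place 2, 0 left
bin 5: place 7, 5 left
bin 6: place 8, 4 left
Final bins: [1,9] [8,1,2] [2,8] [3,1,3,3,2] [7] [8].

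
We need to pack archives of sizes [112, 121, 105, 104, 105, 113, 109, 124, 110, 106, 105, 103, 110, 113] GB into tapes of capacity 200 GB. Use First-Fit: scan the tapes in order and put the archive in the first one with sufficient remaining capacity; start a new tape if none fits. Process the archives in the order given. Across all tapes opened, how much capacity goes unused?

tape 1: place 112 GB, 88 GB left
tape 2: place 121 GB, 79 GB left
tape 3: place 105 GB, 95 GB left
tape 4: place 104 GB, 96 GB left
tape 5: place 105 GB, 95 GB left
tape 6: place 113 GB, 87 GB left
tape 7: place 109 GB, 91 GB left
tape 8: place 124 GB, 76 GB left
tape 9: place 110 GB, 90 GB left
tape 10: place 106 GB, 94 GB left
tape 11: place 105 GB, 95 GB left
tape 12: place 103 GB, 97 GB left
tape 13: place 110 GB, 90 GB left
tape 14: place 113 GB, 87 GB left
14 tapes × 200 GB = 2800 GB; used 1540 GB; unused 1260 GB.

1260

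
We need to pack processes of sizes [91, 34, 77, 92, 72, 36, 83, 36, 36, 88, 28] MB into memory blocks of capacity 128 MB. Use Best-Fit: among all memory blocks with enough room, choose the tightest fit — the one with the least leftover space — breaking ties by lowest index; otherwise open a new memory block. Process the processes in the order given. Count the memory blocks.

Put 91 MB in memory block 1; 37 MB remain.
Put 34 MB in memory block 1; 3 MB remain.
Put 77 MB in memory block 2; 51 MB remain.
Put 92 MB in memory block 3; 36 MB remain.
Put 72 MB in memory block 4; 56 MB remain.
Put 36 MB in memory block 3; 0 MB remain.
Put 83 MB in memory block 5; 45 MB remain.
Put 36 MB in memory block 5; 9 MB remain.
Put 36 MB in memory block 2; 15 MB remain.
Put 88 MB in memory block 6; 40 MB remain.
Put 28 MB in memory block 6; 12 MB remain.
Final memory blocks: [91,34] [77,36] [92,36] [72] [83,36] [88,28].

6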